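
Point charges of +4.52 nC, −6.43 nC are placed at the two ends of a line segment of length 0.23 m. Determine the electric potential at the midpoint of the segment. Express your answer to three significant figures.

-149 V

The total potential is the scalar sum of each charge's contribution, V = Σ kqᵢ/rᵢ.
Each charge is 0.115 m from the midpoint.
V = k[(4.52×10⁻⁹)/(0.115) + (-6.43×10⁻⁹)/(0.115)] = -149 V.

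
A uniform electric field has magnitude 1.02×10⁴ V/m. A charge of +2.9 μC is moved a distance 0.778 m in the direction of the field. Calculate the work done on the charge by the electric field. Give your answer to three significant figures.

0.0230 J

The potential change for a displacement 0.778 m in the direction of the field is ΔV = −Ed = -7940 V.
W_field = −qΔV = 0.0230 J.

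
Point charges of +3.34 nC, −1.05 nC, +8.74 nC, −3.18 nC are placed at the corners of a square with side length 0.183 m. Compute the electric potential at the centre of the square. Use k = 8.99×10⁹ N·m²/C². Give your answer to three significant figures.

Electric potential is a scalar, so the contributions from each charge add algebraically: V = Σ kqᵢ/rᵢ.
The distance from each corner to the centre is a√2/2 = 0.129 m.
V = k[(3.34×10⁻⁹)/(0.129) + (-1.05×10⁻⁹)/(0.129) + (8.74×10⁻⁹)/(0.129) + (-3.18×10⁻⁹)/(0.129)] = 545 V.

545 V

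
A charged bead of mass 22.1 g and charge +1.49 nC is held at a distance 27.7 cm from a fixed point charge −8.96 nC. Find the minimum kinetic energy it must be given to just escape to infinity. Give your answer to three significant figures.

4.33×10⁻⁷ J

To just escape, total mechanical energy must reach zero at infinity: ½mv²_min + U = 0, so ½mv²_min = −U = |kQq|/r.
|U| = |kQq|/r = (8.99×10⁹ N·m²/C²)(8.96×10⁻⁹)(1.49×10⁻⁹)/(0.277) = 4.33×10⁻⁷ J.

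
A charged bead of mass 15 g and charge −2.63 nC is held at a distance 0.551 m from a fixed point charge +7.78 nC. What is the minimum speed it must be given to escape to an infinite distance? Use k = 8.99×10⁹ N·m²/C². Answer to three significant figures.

6.67×10⁻³ m/s

To just escape, total mechanical energy must reach zero at infinity: ½mv²_min + U = 0, so ½mv²_min = −U = |kQq|/r.
|U| = |kQq|/r = (8.99×10⁹ N·m²/C²)(7.78×10⁻⁹)(2.63×10⁻⁹)/(0.551) = 3.34×10⁻⁷ J.
v_min = √(2|U|/m) = √(2·3.34×10⁻⁷/0.0150) = 6.67×10⁻³ m/s.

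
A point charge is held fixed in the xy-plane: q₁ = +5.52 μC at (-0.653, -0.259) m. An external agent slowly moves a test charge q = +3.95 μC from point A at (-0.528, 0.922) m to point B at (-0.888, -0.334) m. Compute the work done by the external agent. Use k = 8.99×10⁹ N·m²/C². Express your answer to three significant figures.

For quasistatic motion the external work equals the change in potential energy: W_ext = qΔV = q(V_B − V_A).
At A: distance to the source charge is 1.19 m; V_A = kq₁/r = 4.18×10⁴ V.
At B: distance to the source charge is 0.247 m; V_B = kq₁/r = 2.01×10⁵ V.
ΔV = V_B − V_A = 1.59×10⁵ V.
W_ext = qΔV = (3.95×10⁻⁶ C)(1.59×10⁵ V) = 0.630 J.

0.630 J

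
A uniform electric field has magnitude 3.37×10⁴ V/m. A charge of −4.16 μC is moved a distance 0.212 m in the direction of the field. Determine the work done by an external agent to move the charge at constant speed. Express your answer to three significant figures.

The potential change for a displacement 0.212 m in the direction of the field is ΔV = −Ed = -7140 V.
W_ext = qΔV = 0.0297 J.

0.0297 J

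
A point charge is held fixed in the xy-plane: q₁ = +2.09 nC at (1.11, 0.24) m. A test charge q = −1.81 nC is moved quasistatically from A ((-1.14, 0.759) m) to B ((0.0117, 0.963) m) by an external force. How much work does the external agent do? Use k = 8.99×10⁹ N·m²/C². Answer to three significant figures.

For quasistatic motion the external work equals the change in potential energy: W_ext = qΔV = q(V_B − V_A).
At A: distance to the source charge is 2.31 m; V_A = kq₁/r = 8.14 V.
At B: distance to the source charge is 1.31 m; V_B = kq₁/r = 14.3 V.
ΔV = V_B − V_A = 6.15 V.
W_ext = qΔV = (-1.81×10⁻⁹ C)(6.15 V) = -1.11×10⁻⁸ J.

-1.11×10⁻⁸ J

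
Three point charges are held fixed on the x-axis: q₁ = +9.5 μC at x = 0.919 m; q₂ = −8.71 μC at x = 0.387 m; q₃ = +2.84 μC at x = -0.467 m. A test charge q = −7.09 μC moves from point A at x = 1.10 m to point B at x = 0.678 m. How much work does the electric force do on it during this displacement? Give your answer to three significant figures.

-1.92 J

The work done by the electric force is W_field = −ΔU = −q(V_B − V_A) = q(V_A − V_B).
At A: distances to the source charges are 0.181 m, 0.713 m, 1.57 m; V_A = Σ kqᵢ/rᵢ = 3.78×10⁵ V.
At B: distances to the source charges are 0.241 m, 0.291 m, 1.15 m; V_B = Σ kqᵢ/rᵢ = 1.08×10⁵ V.
ΔV = V_B − V_A = -2.71×10⁵ V.
W_field = −qΔV = −(-7.09×10⁻⁶ C)(-2.71×10⁵ V) = -1.92 J.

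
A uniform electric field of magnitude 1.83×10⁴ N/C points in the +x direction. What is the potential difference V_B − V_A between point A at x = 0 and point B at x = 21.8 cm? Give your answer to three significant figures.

In a uniform field, potential decreases in the direction of E: V_B − V_A = −E·Δx.
V_B − V_A = −(1.83×10⁴ V/m)(0.218 m) = -3990 V.

-3990 V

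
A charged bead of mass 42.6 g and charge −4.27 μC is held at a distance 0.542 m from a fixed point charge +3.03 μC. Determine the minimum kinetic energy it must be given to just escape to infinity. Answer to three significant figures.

0.215 J

To just escape, total mechanical energy must reach zero at infinity: ½mv²_min + U = 0, so ½mv²_min = −U = |kQq|/r.
|U| = |kQq|/r = (8.99×10⁹ N·m²/C²)(3.03×10⁻⁶)(4.27×10⁻⁶)/(0.542) = 0.215 J.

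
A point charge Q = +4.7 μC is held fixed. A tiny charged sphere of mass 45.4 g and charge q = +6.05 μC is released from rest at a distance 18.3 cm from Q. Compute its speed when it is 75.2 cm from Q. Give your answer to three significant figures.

6.82 m/s

Only the electrostatic force acts, so mechanical energy is conserved: ½mv² = U₁ − U₂ = kQq(1/r₁ − 1/r₂).
U₁ − U₂ = (8.99×10⁹ N·m²/C²)(4.70×10⁻⁶ C)(6.05×10⁻⁶ C)(1/0.183 − 1/0.752) = 1.06 J.
v = √(2·1.06/0.0454) = 6.82 m/s.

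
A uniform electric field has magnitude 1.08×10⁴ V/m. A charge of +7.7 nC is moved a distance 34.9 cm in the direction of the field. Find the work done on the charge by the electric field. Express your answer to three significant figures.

The potential change for a displacement 34.9 cm in the direction of the field is ΔV = −Ed = -3770 V.
W_field = −qΔV = 2.90×10⁻⁵ J.

2.90×10⁻⁵ J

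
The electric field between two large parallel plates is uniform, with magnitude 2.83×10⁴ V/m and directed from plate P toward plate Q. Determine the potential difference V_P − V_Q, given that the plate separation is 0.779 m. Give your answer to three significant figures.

In a uniform field, potential decreases in the direction of E: ΔV = −E·d for a displacement d parallel to E.
Going from Q to P is a displacement of 0.779 m opposite to the field, so V_P − V_Q = +Ed = 2.20×10⁴ V.

2.20×10⁴ V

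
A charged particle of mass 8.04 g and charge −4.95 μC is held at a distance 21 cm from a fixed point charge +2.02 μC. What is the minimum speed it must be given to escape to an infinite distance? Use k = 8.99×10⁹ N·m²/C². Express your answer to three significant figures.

To just escape, total mechanical energy must reach zero at infinity: ½mv²_min + U = 0, so ½mv²_min = −U = |kQq|/r.
|U| = |kQq|/r = (8.99×10⁹ N·m²/C²)(2.02×10⁻⁶)(4.95×10⁻⁶)/(0.210) = 0.428 J.
v_min = √(2|U|/m) = √(2·0.428/8.04×10⁻³) = 10.3 m/s.

10.3 m/s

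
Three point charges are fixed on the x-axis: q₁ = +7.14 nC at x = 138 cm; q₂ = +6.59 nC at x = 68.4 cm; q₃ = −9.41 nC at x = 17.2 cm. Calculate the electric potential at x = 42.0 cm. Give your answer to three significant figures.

Electric potential is a scalar, so the contributions from each charge add algebraically: V = Σ kqᵢ/rᵢ.
Distances from the field point to each charge: r₁ = 0.960 m, r₂ = 0.264 m, r₃ = 0.248 m.
V = k[(7.14×10⁻⁹)/(0.960) + (6.59×10⁻⁹)/(0.264) + (-9.41×10⁻⁹)/(0.248)] = -49.8 V.

-49.8 V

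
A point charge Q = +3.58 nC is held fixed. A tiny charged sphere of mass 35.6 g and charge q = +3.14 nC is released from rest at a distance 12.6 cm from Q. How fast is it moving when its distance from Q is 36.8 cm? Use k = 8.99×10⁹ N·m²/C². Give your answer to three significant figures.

Only the electrostatic force acts, so mechanical energy is conserved: ½mv² = U₁ − U₂ = kQq(1/r₁ − 1/r₂).
U₁ − U₂ = (8.99×10⁹ N·m²/C²)(3.58×10⁻⁹ C)(3.14×10⁻⁹ C)(1/0.126 − 1/0.368) = 5.27×10⁻⁷ J.
v = √(2·5.27×10⁻⁷/0.0356) = 5.44×10⁻³ m/s.

5.44×10⁻³ m/s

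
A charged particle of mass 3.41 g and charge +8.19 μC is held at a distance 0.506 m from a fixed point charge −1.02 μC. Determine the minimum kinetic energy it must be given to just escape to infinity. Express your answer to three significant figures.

0.148 J

To just escape, total mechanical energy must reach zero at infinity: ½mv²_min + U = 0, so ½mv²_min = −U = |kQq|/r.
|U| = |kQq|/r = (8.99×10⁹ N·m²/C²)(1.02×10⁻⁶)(8.19×10⁻⁶)/(0.506) = 0.148 J.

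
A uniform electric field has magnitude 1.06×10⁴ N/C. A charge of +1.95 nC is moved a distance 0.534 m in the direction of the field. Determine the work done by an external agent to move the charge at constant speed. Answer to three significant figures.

The potential change for a displacement 0.534 m in the direction of the field is ΔV = −Ed = -5660 V.
W_ext = qΔV = -1.10×10⁻⁵ J.

-1.10×10⁻⁵ J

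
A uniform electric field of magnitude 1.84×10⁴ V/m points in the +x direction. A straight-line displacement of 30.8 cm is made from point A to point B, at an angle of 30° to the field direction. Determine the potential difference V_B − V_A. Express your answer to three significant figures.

-4910 V

Only the component of displacement along E changes the potential: ΔV = −E·d·cosθ.
ΔV = −(1.84×10⁴ V/m)(0.308 m)cos30° = -4910 V.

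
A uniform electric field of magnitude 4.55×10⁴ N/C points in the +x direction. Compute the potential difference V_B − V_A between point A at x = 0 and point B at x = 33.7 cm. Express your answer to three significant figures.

In a uniform field, potential decreases in the direction of E: V_B − V_A = −E·Δx.
V_B − V_A = −(4.55×10⁴ V/m)(0.337 m) = -1.53×10⁴ V.

-1.53×10⁴ V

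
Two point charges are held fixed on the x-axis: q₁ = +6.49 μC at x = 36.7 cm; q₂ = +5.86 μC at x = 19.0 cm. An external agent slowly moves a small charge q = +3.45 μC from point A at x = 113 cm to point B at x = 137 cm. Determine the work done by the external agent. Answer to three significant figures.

-0.102 J

For quasistatic motion the external work equals the change in potential energy: W_ext = qΔV = q(V_B − V_A).
At A: distances to the source charges are 0.763 m, 0.940 m; V_A = Σ kqᵢ/rᵢ = 1.33×10⁵ V.
At B: distances to the source charges are 1.00 m, 1.18 m; V_B = Σ kqᵢ/rᵢ = 1.03×10⁵ V.
ΔV = V_B − V_A = -2.97×10⁴ V.
W_ext = qΔV = (3.45×10⁻⁶ C)(-2.97×10⁴ V) = -0.102 J.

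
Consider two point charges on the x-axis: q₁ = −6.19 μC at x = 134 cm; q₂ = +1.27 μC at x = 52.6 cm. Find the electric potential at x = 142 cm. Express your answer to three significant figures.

The total potential is the scalar sum of each charge's contribution, V = Σ kqᵢ/rᵢ.
Distances from the field point to each charge: r₁ = 0.0800 m, r₂ = 0.894 m.
V = k[(-6.19×10⁻⁶)/(0.0800) + (1.27×10⁻⁶)/(0.894)] = -6.83×10⁵ V.

-6.83×10⁵ V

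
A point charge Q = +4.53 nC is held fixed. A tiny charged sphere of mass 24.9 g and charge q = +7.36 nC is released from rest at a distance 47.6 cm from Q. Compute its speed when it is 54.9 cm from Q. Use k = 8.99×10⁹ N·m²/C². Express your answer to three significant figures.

Only the electrostatic force acts, so mechanical energy is conserved: ½mv² = U₁ − U₂ = kQq(1/r₁ − 1/r₂).
U₁ − U₂ = (8.99×10⁹ N·m²/C²)(4.53×10⁻⁹ C)(7.36×10⁻⁹ C)(1/0.476 − 1/0.549) = 8.37×10⁻⁸ J.
v = √(2·8.37×10⁻⁸/0.0249) = 2.59×10⁻³ m/s.

2.59×10⁻³ m/s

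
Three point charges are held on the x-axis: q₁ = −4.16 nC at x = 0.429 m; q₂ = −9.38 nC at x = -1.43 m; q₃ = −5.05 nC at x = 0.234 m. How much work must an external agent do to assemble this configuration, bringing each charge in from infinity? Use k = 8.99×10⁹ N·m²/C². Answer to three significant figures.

1.41×10⁻⁶ J

The work to assemble the configuration equals its total potential energy, U = Σ kqᵢqⱼ/rᵢⱼ over all pairs.
Pair separations: r₁₂ = 1.86 m, r₁₃ = 0.195 m, r₂₃ = 1.66 m.
U = (1.89×10⁻⁷) + (9.69×10⁻⁷) + (2.56×10⁻⁷) = 1.41×10⁻⁶ J.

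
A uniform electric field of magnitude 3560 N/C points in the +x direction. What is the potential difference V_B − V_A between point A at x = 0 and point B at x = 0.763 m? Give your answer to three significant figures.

-2720 V

In a uniform field, potential decreases in the direction of E: V_B − V_A = −E·Δx.
V_B − V_A = −(3560 V/m)(0.763 m) = -2720 V.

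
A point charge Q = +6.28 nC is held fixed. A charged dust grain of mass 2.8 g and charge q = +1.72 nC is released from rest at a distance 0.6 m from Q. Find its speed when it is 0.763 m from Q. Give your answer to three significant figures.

Only the electrostatic force acts, so mechanical energy is conserved: ½mv² = U₁ − U₂ = kQq(1/r₁ − 1/r₂).
U₁ − U₂ = (8.99×10⁹ N·m²/C²)(6.28×10⁻⁹ C)(1.72×10⁻⁹ C)(1/0.600 − 1/0.763) = 3.46×10⁻⁸ J.
v = √(2·3.46×10⁻⁸/2.80×10⁻³) = 4.97×10⁻³ m/s.

4.97×10⁻³ m/s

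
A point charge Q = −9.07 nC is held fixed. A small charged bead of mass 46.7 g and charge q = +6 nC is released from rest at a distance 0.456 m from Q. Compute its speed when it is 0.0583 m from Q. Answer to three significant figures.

0.0177 m/s

Only the electrostatic force acts, so mechanical energy is conserved: ½mv² = U₁ − U₂ = kQq(1/r₁ − 1/r₂).
U₁ − U₂ = (8.99×10⁹ N·m²/C²)(-9.07×10⁻⁹ C)(6.00×10⁻⁹ C)(1/0.456 − 1/0.0583) = 7.32×10⁻⁶ J.
v = √(2·7.32×10⁻⁶/0.0467) = 0.0177 m/s.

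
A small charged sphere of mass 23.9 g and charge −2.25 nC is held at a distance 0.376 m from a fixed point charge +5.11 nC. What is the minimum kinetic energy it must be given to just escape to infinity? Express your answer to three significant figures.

To just escape, total mechanical energy must reach zero at infinity: ½mv²_min + U = 0, so ½mv²_min = −U = |kQq|/r.
|U| = |kQq|/r = (8.99×10⁹ N·m²/C²)(5.11×10⁻⁹)(2.25×10⁻⁹)/(0.376) = 2.75×10⁻⁷ J.

2.75×10⁻⁷ J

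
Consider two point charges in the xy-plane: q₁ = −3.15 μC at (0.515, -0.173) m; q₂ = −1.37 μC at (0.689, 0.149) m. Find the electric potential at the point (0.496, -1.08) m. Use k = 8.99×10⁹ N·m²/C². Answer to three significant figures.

-4.11×10⁴ V

The total potential is the scalar sum of each charge's contribution, V = Σ kqᵢ/rᵢ.
Distances from the field point to each charge: r₁ = 0.907 m, r₂ = 1.24 m.
V = k[(-3.15×10⁻⁶)/(0.907) + (-1.37×10⁻⁶)/(1.24)] = -4.11×10⁴ V.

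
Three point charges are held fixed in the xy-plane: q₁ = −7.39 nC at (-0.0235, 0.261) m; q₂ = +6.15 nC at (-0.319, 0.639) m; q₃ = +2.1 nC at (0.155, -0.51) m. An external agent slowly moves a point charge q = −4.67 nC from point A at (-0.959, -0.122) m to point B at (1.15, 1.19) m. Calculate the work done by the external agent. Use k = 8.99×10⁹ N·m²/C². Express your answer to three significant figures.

For quasistatic motion the external work equals the change in potential energy: W_ext = qΔV = q(V_B − V_A).
At A: distances to the source charges are 1.01 m, 0.994 m, 1.18 m; V_A = Σ kqᵢ/rᵢ = 5.89 V.
At B: distances to the source charges are 1.50 m, 1.57 m, 1.97 m; V_B = Σ kqᵢ/rᵢ = 0.436 V.
ΔV = V_B − V_A = -5.45 V.
W_ext = qΔV = (-4.67×10⁻⁹ C)(-5.45 V) = 2.54×10⁻⁸ J.

2.54×10⁻⁸ J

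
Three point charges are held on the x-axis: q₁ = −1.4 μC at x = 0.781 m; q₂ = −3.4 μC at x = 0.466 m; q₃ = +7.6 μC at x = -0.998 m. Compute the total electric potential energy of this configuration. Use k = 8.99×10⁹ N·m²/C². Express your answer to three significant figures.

-0.0766 J

The assembly work is the sum of pairwise potential energies, U = Σ_{i<j} kqᵢqⱼ/rᵢⱼ.
Pair separations: r₁₂ = 0.315 m, r₁₃ = 1.78 m, r₂₃ = 1.46 m.
U = (0.136) + (-0.0538) + (-0.159) = -0.0766 J.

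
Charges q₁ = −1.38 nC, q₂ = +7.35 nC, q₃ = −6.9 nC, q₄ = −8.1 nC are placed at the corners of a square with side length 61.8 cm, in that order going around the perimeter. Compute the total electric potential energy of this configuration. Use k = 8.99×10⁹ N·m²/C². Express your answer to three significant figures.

-4.24×10⁻⁷ J

The assembly work is the sum of pairwise potential energies, U = Σ_{i<j} kqᵢqⱼ/rᵢⱼ.
The four side pairs have separation 0.618 m and the two diagonal pairs 0.874 m.
Summing all 6 pair terms gives U = -4.24×10⁻⁷ J.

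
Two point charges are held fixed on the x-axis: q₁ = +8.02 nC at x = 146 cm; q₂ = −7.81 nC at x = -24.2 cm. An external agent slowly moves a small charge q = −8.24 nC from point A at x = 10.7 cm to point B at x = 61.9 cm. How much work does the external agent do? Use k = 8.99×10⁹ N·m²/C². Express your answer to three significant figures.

-1.25×10⁻⁶ J

For quasistatic motion the external work equals the change in potential energy: W_ext = qΔV = q(V_B − V_A).
At A: distances to the source charges are 1.35 m, 0.349 m; V_A = Σ kqᵢ/rᵢ = -148 V.
At B: distances to the source charges are 0.841 m, 0.861 m; V_B = Σ kqᵢ/rᵢ = 4.18 V.
ΔV = V_B − V_A = 152 V.
W_ext = qΔV = (-8.24×10⁻⁹ C)(152 V) = -1.25×10⁻⁶ J.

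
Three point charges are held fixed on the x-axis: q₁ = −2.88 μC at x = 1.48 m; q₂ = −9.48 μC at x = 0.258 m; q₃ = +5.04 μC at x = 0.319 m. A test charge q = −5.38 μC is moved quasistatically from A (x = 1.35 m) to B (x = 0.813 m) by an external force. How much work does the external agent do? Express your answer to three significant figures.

-0.713 J

For quasistatic motion the external work equals the change in potential energy: W_ext = qΔV = q(V_B − V_A).
At A: distances to the source charges are 0.130 m, 1.09 m, 1.03 m; V_A = Σ kqᵢ/rᵢ = -2.33×10⁵ V.
At B: distances to the source charges are 0.667 m, 0.555 m, 0.494 m; V_B = Σ kqᵢ/rᵢ = -1.01×10⁵ V.
ΔV = V_B − V_A = 1.33×10⁵ V.
W_ext = qΔV = (-5.38×10⁻⁶ C)(1.33×10⁵ V) = -0.713 J.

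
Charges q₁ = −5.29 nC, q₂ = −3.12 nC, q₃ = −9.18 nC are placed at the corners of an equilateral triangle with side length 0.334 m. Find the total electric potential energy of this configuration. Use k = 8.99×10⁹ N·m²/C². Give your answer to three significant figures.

The assembly work is the sum of pairwise potential energies, U = Σ_{i<j} kqᵢqⱼ/rᵢⱼ.
All three pair separations equal the side length, 0.334 m.
U = (4.44×10⁻⁷) + (1.31×10⁻⁶) + (7.71×10⁻⁷) = 2.52×10⁻⁶ J.

2.52×10⁻⁶ J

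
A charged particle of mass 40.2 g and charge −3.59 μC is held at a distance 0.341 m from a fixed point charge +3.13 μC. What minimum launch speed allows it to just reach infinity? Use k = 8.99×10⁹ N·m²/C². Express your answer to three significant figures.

To just escape, total mechanical energy must reach zero at infinity: ½mv²_min + U = 0, so ½mv²_min = −U = |kQq|/r.
|U| = |kQq|/r = (8.99×10⁹ N·m²/C²)(3.13×10⁻⁶)(3.59×10⁻⁶)/(0.341) = 0.296 J.
v_min = √(2|U|/m) = √(2·0.296/0.0402) = 3.84 m/s.

3.84 m/s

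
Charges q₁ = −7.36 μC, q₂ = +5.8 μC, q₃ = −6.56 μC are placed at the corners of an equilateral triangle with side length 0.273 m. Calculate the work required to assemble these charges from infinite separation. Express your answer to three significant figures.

The assembly work is the sum of pairwise potential energies, U = Σ_{i<j} kqᵢqⱼ/rᵢⱼ.
All three pair separations equal the side length, 0.273 m.
U = (-1.41) + (1.59) + (-1.25) = -1.07 J.

-1.07 J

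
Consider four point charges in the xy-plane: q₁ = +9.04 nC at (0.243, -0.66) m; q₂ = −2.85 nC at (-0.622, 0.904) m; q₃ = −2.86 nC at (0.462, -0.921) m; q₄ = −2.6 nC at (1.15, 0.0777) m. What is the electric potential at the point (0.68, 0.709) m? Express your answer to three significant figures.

-8.24 V

The total potential is the scalar sum of each charge's contribution, V = Σ kqᵢ/rᵢ.
Distances from the field point to each charge: r₁ = 1.44 m, r₂ = 1.32 m, r₃ = 1.64 m, r₄ = 0.787 m.
V = k[(9.04×10⁻⁹)/(1.44) + (-2.85×10⁻⁹)/(1.32) + (-2.86×10⁻⁹)/(1.64) + (-2.60×10⁻⁹)/(0.787)] = -8.24 V.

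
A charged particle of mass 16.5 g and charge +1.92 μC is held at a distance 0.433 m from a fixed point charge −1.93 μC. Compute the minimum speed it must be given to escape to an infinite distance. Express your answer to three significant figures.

3.05 m/s

To just escape, total mechanical energy must reach zero at infinity: ½mv²_min + U = 0, so ½mv²_min = −U = |kQq|/r.
|U| = |kQq|/r = (8.99×10⁹ N·m²/C²)(1.93×10⁻⁶)(1.92×10⁻⁶)/(0.433) = 0.0769 J.
v_min = √(2|U|/m) = √(2·0.0769/0.0165) = 3.05 m/s.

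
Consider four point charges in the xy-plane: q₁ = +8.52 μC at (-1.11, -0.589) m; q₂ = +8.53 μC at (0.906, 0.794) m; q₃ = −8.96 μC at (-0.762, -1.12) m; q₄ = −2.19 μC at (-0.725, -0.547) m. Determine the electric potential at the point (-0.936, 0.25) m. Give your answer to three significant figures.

4.71×10⁴ V

Electric potential is a scalar, so the contributions from each charge add algebraically: V = Σ kqᵢ/rᵢ.
Distances from the field point to each charge: r₁ = 0.857 m, r₂ = 1.92 m, r₃ = 1.38 m, r₄ = 0.824 m.
V = k[(8.52×10⁻⁶)/(0.857) + (8.53×10⁻⁶)/(1.92) + (-8.96×10⁻⁶)/(1.38) + (-2.19×10⁻⁶)/(0.824)] = 4.71×10⁴ V.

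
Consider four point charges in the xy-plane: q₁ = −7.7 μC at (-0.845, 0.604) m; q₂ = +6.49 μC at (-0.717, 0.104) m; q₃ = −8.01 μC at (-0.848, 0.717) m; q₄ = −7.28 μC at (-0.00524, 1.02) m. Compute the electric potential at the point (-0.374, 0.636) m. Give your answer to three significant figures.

-3.27×10⁵ V

The total potential is the scalar sum of each charge's contribution, V = Σ kqᵢ/rᵢ.
Distances from the field point to each charge: r₁ = 0.472 m, r₂ = 0.633 m, r₃ = 0.481 m, r₄ = 0.532 m.
V = k[(-7.70×10⁻⁶)/(0.472) + (6.49×10⁻⁶)/(0.633) + (-8.01×10⁻⁶)/(0.481) + (-7.28×10⁻⁶)/(0.532)] = -3.27×10⁵ V.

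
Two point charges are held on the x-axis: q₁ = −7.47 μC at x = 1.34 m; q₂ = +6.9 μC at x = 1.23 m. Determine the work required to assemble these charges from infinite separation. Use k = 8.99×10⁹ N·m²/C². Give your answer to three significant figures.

The assembly work is the sum of pairwise potential energies, U = Σ_{i<j} kqᵢqⱼ/rᵢⱼ.
Pair separations: r₁₂ = 0.110 m.
U = (-4.21) = -4.21 J.

-4.21 J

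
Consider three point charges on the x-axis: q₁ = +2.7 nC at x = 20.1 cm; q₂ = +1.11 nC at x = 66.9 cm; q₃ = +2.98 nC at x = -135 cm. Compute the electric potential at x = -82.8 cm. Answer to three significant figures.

81.6 V

The total potential is the scalar sum of each charge's contribution, V = Σ kqᵢ/rᵢ.
Distances from the field point to each charge: r₁ = 1.03 m, r₂ = 1.50 m, r₃ = 0.522 m.
V = k[(2.70×10⁻⁹)/(1.03) + (1.11×10⁻⁹)/(1.50) + (2.98×10⁻⁹)/(0.522)] = 81.6 V.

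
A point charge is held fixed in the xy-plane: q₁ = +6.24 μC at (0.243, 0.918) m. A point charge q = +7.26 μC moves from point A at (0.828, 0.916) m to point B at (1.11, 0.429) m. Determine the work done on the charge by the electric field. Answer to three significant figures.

The work done by the electric force is W_field = −ΔU = −q(V_B − V_A) = q(V_A − V_B).
At A: distance to the source charge is 0.585 m; V_A = kq₁/r = 9.59×10⁴ V.
At B: distance to the source charge is 0.995 m; V_B = kq₁/r = 5.64×10⁴ V.
ΔV = V_B − V_A = -3.95×10⁴ V.
W_field = −qΔV = −(7.26×10⁻⁶ C)(-3.95×10⁴ V) = 0.287 J.

0.287 J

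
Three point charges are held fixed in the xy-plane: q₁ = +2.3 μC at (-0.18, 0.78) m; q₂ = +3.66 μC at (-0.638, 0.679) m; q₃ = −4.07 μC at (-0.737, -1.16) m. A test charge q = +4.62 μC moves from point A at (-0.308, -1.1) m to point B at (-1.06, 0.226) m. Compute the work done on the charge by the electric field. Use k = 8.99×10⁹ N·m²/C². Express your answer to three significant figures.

-0.474 J

The work done by the electric force is W_field = −ΔU = −q(V_B − V_A) = q(V_A − V_B).
At A: distances to the source charges are 1.88 m, 1.81 m, 0.433 m; V_A = Σ kqᵢ/rᵢ = -5.53×10⁴ V.
At B: distances to the source charges are 1.04 m, 0.619 m, 1.42 m; V_B = Σ kqᵢ/rᵢ = 4.73×10⁴ V.
ΔV = V_B − V_A = 1.03×10⁵ V.
W_field = −qΔV = −(4.62×10⁻⁶ C)(1.03×10⁵ V) = -0.474 J.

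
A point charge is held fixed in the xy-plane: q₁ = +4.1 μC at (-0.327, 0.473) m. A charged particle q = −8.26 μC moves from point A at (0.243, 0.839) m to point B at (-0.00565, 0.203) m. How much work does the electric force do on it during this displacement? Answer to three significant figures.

0.276 J

The work done by the electric force is W_field = −ΔU = −q(V_B − V_A) = q(V_A − V_B).
At A: distance to the source charge is 0.677 m; V_A = kq₁/r = 5.44×10⁴ V.
At B: distance to the source charge is 0.420 m; V_B = kq₁/r = 8.78×10⁴ V.
ΔV = V_B − V_A = 3.34×10⁴ V.
W_field = −qΔV = −(-8.26×10⁻⁶ C)(3.34×10⁴ V) = 0.276 J.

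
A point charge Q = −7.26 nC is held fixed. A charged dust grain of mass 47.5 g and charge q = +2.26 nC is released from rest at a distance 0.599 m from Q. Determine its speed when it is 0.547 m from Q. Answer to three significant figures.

Only the electrostatic force acts, so mechanical energy is conserved: ½mv² = U₁ − U₂ = kQq(1/r₁ − 1/r₂).
U₁ − U₂ = (8.99×10⁹ N·m²/C²)(-7.26×10⁻⁹ C)(2.26×10⁻⁹ C)(1/0.599 − 1/0.547) = 2.34×10⁻⁸ J.
v = √(2·2.34×10⁻⁸/0.0475) = 9.93×10⁻⁴ m/s.

9.93×10⁻⁴ m/s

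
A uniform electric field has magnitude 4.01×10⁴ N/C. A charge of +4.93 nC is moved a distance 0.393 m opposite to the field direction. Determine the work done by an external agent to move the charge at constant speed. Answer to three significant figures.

The potential change for a displacement 0.393 m opposite to the field direction is ΔV = +Ed = 1.58×10⁴ V.
W_ext = qΔV = 7.77×10⁻⁵ J.

7.77×10⁻⁵ J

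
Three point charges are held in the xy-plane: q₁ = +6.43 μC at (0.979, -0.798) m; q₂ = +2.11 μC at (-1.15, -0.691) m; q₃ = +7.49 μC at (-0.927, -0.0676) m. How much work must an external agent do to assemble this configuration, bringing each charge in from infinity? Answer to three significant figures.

The work to assemble the configuration equals its total potential energy, U = Σ kqᵢqⱼ/rᵢⱼ over all pairs.
Pair separations: r₁₂ = 2.13 m, r₁₃ = 2.04 m, r₂₃ = 0.662 m.
U = (0.0572) + (0.212) + (0.215) = 0.484 J.

0.484 J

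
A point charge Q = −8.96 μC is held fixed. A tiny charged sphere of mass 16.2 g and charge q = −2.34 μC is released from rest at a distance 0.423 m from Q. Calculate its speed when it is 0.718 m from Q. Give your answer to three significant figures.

4.75 m/s

Only the electrostatic force acts, so mechanical energy is conserved: ½mv² = U₁ − U₂ = kQq(1/r₁ − 1/r₂).
U₁ − U₂ = (8.99×10⁹ N·m²/C²)(-8.96×10⁻⁶ C)(-2.34×10⁻⁶ C)(1/0.423 − 1/0.718) = 0.183 J.
v = √(2·0.183/0.0162) = 4.75 m/s.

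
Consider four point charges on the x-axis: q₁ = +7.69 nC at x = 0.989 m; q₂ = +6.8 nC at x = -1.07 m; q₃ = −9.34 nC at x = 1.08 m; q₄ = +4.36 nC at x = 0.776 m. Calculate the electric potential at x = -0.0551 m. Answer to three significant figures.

Electric potential is a scalar, so the contributions from each charge add algebraically: V = Σ kqᵢ/rᵢ.
Distances from the field point to each charge: r₁ = 1.04 m, r₂ = 1.01 m, r₃ = 1.14 m, r₄ = 0.831 m.
V = k[(7.69×10⁻⁹)/(1.04) + (6.80×10⁻⁹)/(1.01) + (-9.34×10⁻⁹)/(1.14) + (4.36×10⁻⁹)/(0.831)] = 99.6 V.

99.6 V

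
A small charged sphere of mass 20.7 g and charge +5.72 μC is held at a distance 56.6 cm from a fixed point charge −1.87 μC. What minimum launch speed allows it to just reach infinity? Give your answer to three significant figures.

To just escape, total mechanical energy must reach zero at infinity: ½mv²_min + U = 0, so ½mv²_min = −U = |kQq|/r.
|U| = |kQq|/r = (8.99×10⁹ N·m²/C²)(1.87×10⁻⁶)(5.72×10⁻⁶)/(0.566) = 0.170 J.
v_min = √(2|U|/m) = √(2·0.170/0.0207) = 4.05 m/s.

4.05 m/s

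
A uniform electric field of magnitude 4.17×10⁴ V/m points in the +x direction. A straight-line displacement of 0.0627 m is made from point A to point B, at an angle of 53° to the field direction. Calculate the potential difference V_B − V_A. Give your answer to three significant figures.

-1570 V

Only the component of displacement along E changes the potential: ΔV = −E·d·cosθ.
ΔV = −(4.17×10⁴ V/m)(0.0627 m)cos53° = -1570 V.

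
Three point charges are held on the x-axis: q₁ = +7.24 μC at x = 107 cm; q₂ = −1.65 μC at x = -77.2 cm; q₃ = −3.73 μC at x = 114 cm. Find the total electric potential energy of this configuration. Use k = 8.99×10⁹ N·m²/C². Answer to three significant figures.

-3.50 J

The work to assemble the configuration equals its total potential energy, U = Σ kqᵢqⱼ/rᵢⱼ over all pairs.
Pair separations: r₁₂ = 1.84 m, r₁₃ = 0.0700 m, r₂₃ = 1.91 m.
U = (-0.0583) + (-3.47) + (0.0289) = -3.50 J.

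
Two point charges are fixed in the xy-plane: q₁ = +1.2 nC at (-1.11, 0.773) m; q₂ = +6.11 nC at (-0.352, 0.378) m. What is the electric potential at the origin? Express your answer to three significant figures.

114 V

The total potential is the scalar sum of each charge's contribution, V = Σ kqᵢ/rᵢ.
Distances from the field point to each charge: r₁ = 1.35 m, r₂ = 0.517 m.
V = k[(1.20×10⁻⁹)/(1.35) + (6.11×10⁻⁹)/(0.517)] = 114 V.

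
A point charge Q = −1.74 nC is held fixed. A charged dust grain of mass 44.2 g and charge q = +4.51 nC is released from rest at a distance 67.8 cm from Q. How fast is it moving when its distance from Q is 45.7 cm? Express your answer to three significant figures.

Only the electrostatic force acts, so mechanical energy is conserved: ½mv² = U₁ − U₂ = kQq(1/r₁ − 1/r₂).
U₁ − U₂ = (8.99×10⁹ N·m²/C²)(-1.74×10⁻⁹ C)(4.51×10⁻⁹ C)(1/0.678 − 1/0.457) = 5.03×10⁻⁸ J.
v = √(2·5.03×10⁻⁸/0.0442) = 1.51×10⁻³ m/s.

1.51×10⁻³ m/s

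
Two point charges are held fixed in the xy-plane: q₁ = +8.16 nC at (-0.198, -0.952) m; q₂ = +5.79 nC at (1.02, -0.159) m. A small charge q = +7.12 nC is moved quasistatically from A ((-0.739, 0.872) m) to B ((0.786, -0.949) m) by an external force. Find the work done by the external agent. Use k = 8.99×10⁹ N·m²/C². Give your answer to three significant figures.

5.24×10⁻⁷ J

For quasistatic motion the external work equals the change in potential energy: W_ext = qΔV = q(V_B − V_A).
At A: distances to the source charges are 1.90 m, 2.04 m; V_A = Σ kqᵢ/rᵢ = 64.1 V.
At B: distances to the source charges are 0.984 m, 0.824 m; V_B = Σ kqᵢ/rᵢ = 138 V.
ΔV = V_B − V_A = 73.6 V.
W_ext = qΔV = (7.12×10⁻⁹ C)(73.6 V) = 5.24×10⁻⁷ J.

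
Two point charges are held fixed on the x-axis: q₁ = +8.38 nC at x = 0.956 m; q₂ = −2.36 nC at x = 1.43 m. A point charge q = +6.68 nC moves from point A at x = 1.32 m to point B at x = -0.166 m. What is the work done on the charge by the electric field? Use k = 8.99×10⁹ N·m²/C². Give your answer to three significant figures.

-2.66×10⁻⁷ J

The work done by the electric force is W_field = −ΔU = −q(V_B − V_A) = q(V_A − V_B).
At A: distances to the source charges are 0.364 m, 0.110 m; V_A = Σ kqᵢ/rᵢ = 14.1 V.
At B: distances to the source charges are 1.12 m, 1.60 m; V_B = Σ kqᵢ/rᵢ = 53.9 V.
ΔV = V_B − V_A = 39.8 V.
W_field = −qΔV = −(6.68×10⁻⁹ C)(39.8 V) = -2.66×10⁻⁷ J.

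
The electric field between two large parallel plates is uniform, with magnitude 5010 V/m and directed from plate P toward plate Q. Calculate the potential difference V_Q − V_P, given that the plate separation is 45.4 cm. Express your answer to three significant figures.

In a uniform field, potential decreases in the direction of E: ΔV = −E·d for a displacement d parallel to E.
Going from P to Q is a displacement of 45.4 cm along the field, so V_Q − V_P = −Ed = -2270 V.

-2270 V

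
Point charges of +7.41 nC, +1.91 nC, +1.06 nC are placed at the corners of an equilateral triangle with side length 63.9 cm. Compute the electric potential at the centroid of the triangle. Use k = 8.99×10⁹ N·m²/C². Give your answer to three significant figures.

253 V

Electric potential is a scalar, so the contributions from each charge add algebraically: V = Σ kqᵢ/rᵢ.
The distance from each vertex to the centroid is a/√3 = 0.369 m.
V = k[(7.41×10⁻⁹)/(0.369) + (1.91×10⁻⁹)/(0.369) + (1.06×10⁻⁹)/(0.369)] = 253 V.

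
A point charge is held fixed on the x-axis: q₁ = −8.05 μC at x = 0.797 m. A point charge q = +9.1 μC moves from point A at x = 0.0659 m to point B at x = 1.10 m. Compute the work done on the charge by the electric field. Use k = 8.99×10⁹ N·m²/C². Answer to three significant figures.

1.27 J

The work done by the electric force is W_field = −ΔU = −q(V_B − V_A) = q(V_A − V_B).
At A: distance to the source charge is 0.731 m; V_A = kq₁/r = -9.90×10⁴ V.
At B: distance to the source charge is 0.303 m; V_B = kq₁/r = -2.39×10⁵ V.
ΔV = V_B − V_A = -1.40×10⁵ V.
W_field = −qΔV = −(9.10×10⁻⁶ C)(-1.40×10⁵ V) = 1.27 J.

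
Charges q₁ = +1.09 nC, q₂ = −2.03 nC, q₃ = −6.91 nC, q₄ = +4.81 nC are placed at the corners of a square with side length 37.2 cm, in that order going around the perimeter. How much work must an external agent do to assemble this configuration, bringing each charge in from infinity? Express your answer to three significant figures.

The assembly work is the sum of pairwise potential energies, U = Σ_{i<j} kqᵢqⱼ/rᵢⱼ.
The four side pairs have separation 0.372 m and the two diagonal pairs 0.526 m.
Summing all 6 pair terms gives U = -6.87×10⁻⁷ J.

-6.87×10⁻⁷ J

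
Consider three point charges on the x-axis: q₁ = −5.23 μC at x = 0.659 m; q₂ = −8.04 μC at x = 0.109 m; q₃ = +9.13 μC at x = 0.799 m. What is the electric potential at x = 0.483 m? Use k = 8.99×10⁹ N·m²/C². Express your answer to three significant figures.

-2.01×10⁵ V

Electric potential is a scalar, so the contributions from each charge add algebraically: V = Σ kqᵢ/rᵢ.
Distances from the field point to each charge: r₁ = 0.176 m, r₂ = 0.374 m, r₃ = 0.316 m.
V = k[(-5.23×10⁻⁶)/(0.176) + (-8.04×10⁻⁶)/(0.374) + (9.13×10⁻⁶)/(0.316)] = -2.01×10⁵ V.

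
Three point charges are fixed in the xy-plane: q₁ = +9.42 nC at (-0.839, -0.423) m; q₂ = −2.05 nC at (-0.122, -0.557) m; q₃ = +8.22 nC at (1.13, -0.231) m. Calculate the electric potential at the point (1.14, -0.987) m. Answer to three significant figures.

Electric potential is a scalar, so the contributions from each charge add algebraically: V = Σ kqᵢ/rᵢ.
Distances from the field point to each charge: r₁ = 2.06 m, r₂ = 1.33 m, r₃ = 0.756 m.
V = k[(9.42×10⁻⁹)/(2.06) + (-2.05×10⁻⁹)/(1.33) + (8.22×10⁻⁹)/(0.756)] = 125 V.

125 V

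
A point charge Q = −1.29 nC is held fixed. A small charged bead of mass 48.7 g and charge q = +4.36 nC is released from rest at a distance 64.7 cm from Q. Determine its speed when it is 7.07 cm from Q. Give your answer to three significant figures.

5.11×10⁻³ m/s

Only the electrostatic force acts, so mechanical energy is conserved: ½mv² = U₁ − U₂ = kQq(1/r₁ − 1/r₂).
U₁ − U₂ = (8.99×10⁹ N·m²/C²)(-1.29×10⁻⁹ C)(4.36×10⁻⁹ C)(1/0.647 − 1/0.0707) = 6.37×10⁻⁷ J.
v = √(2·6.37×10⁻⁷/0.0487) = 5.11×10⁻³ m/s.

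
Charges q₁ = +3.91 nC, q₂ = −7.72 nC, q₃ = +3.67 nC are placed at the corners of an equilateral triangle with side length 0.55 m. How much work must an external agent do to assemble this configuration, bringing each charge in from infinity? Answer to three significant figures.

The assembly work is the sum of pairwise potential energies, U = Σ_{i<j} kqᵢqⱼ/rᵢⱼ.
All three pair separations equal the side length, 0.550 m.
U = (-4.93×10⁻⁷) + (2.35×10⁻⁷) + (-4.63×10⁻⁷) = -7.22×10⁻⁷ J.

-7.22×10⁻⁷ J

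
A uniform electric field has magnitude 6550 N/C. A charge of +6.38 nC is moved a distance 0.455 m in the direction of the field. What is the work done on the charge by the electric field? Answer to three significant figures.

The potential change for a displacement 0.455 m in the direction of the field is ΔV = −Ed = -2980 V.
W_field = −qΔV = 1.90×10⁻⁵ J.

1.90×10⁻⁵ J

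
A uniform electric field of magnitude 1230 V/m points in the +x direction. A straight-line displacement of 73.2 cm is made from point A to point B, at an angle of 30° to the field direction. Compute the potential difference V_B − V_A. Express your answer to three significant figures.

-780 V

Only the component of displacement along E changes the potential: ΔV = −E·d·cosθ.
ΔV = −(1230 V/m)(0.732 m)cos30° = -780 V.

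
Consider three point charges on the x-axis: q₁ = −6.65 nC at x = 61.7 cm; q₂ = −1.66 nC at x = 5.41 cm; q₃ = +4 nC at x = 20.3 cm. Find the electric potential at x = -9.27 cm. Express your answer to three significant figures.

The total potential is the scalar sum of each charge's contribution, V = Σ kqᵢ/rᵢ.
Distances from the field point to each charge: r₁ = 0.710 m, r₂ = 0.147 m, r₃ = 0.296 m.
V = k[(-6.65×10⁻⁹)/(0.710) + (-1.66×10⁻⁹)/(0.147) + (4.00×10⁻⁹)/(0.296)] = -64.3 V.

-64.3 V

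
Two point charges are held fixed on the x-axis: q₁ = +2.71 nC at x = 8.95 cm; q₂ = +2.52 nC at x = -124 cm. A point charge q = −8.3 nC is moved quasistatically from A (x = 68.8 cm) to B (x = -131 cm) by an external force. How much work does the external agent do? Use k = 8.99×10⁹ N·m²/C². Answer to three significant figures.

-2.40×10⁻⁶ J

For quasistatic motion the external work equals the change in potential energy: W_ext = qΔV = q(V_B − V_A).
At A: distances to the source charges are 0.598 m, 1.93 m; V_A = Σ kqᵢ/rᵢ = 52.5 V.
At B: distances to the source charges are 1.40 m, 0.0700 m; V_B = Σ kqᵢ/rᵢ = 341 V.
ΔV = V_B − V_A = 289 V.
W_ext = qΔV = (-8.30×10⁻⁹ C)(289 V) = -2.40×10⁻⁶ J.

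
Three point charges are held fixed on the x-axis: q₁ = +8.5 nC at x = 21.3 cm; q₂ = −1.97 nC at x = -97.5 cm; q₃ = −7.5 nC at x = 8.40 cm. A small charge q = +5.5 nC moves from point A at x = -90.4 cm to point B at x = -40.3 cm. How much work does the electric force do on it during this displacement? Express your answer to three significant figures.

The work done by the electric force is W_field = −ΔU = −q(V_B − V_A) = q(V_A − V_B).
At A: distances to the source charges are 1.12 m, 0.0710 m, 0.988 m; V_A = Σ kqᵢ/rᵢ = -249 V.
At B: distances to the source charges are 0.616 m, 0.572 m, 0.487 m; V_B = Σ kqᵢ/rᵢ = -45.4 V.
ΔV = V_B − V_A = 204 V.
W_field = −qΔV = −(5.50×10⁻⁹ C)(204 V) = -1.12×10⁻⁶ J.

-1.12×10⁻⁶ J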